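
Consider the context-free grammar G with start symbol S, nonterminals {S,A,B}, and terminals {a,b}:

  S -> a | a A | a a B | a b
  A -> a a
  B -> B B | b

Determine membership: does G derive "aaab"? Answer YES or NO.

Convert to CNF:
  S -> T0 A | T0 T1 | T0 X2 | a
  A -> T0 T0
  B -> B B | b
  T0 -> a
  T1 -> b
  X2 -> T0 B

CYK table (by increasing span):
  [0..0]={S,T0}  "a"  orig:{S}
  [1..1]={S,T0}  "a"  orig:{S}
  [2..2]={S,T0}  "a"  orig:{S}
  [3..3]={B,T1}  "b"  orig:{B}
  [0..1]={A}  "aa"
  [1..2]={A}  "aa"
  [2..3]={S,X2}  "ab"  orig:{S}
  [0..2]={S}  "aaa"
  [1..3]={S}  "aab"
  [0..3]=∅  "aaab"

S ∉ T[0,3] ⇒ NO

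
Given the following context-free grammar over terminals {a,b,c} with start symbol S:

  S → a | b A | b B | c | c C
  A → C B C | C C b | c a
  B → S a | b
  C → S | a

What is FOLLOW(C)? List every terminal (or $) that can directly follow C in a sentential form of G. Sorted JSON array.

FIRST iteration:
pass 1:
  A via A→c a: +{c}
  B via B→b: +{b}
  C via C→a: +{a}
  S via S→a: +{a}
  S via S→b A: +{b}
  S via S→c: +{c}
  S: {a,b,c}  A: {c}  B: {b}  C: {a}
pass 2:
  A via A→C B C: +{a}
  B via B→S a: +{a,c}
  C via C→S: +{b,c}
  S: {a,b,c}  A: {a,c}  B: {a,b,c}  C: {a,b,c}
pass 3:
  A via A→C B C: +{b}
  S: {a,b,c}  A: {a,b,c}  B: {a,b,c}  C: {a,b,c}
pass 4: — fixpoint
  S: {a,b,c}  A: {a,b,c}  B: {a,b,c}  C: {a,b,c}

FOLLOW iteration:
seed FOLLOW(S) with $
pass 1:
  A→C B C: FOLLOW(C) ⊇ FIRST(B) = {a,b,c}; new: +{a,b,c}
  A→C B C: FOLLOW(B) ⊇ FIRST(C) = {a,b,c}; new: +{a,b,c}
  B→S a: FOLLOW(S) ⊇ FIRST(a) = {a}; new: +{a}
  C→S: FOLLOW(S) ⊇ FOLLOW(C) ⊇ {a,b,c}; new: +{b,c}
  S→b A: FOLLOW(A) ⊇ FOLLOW(S) ⊇ {$,a,b,c}; new: +{$,a,b,c}
  S→b B: FOLLOW(B) ⊇ FOLLOW(S) ⊇ {$,a,b,c}; new: +{$}
  S→c C: FOLLOW(C) ⊇ FOLLOW(S) ⊇ {$,a,b,c}; new: +{$}
  FOLLOW[S]={$,a,b,c}  FOLLOW[A]={$,a,b,c}  FOLLOW[B]={$,a,b,c}  FOLLOW[C]={$,a,b,c}
pass 2: (no change)
  FOLLOW[S]={$,a,b,c}  FOLLOW[A]={$,a,b,c}  FOLLOW[B]={$,a,b,c}  FOLLOW[C]={$,a,b,c}

FOLLOW(C) = ["$", "a", "b", "c"]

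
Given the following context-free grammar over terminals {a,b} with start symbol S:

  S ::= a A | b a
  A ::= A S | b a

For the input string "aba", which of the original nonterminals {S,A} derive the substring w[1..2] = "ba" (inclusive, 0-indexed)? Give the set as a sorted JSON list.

Convert to CNF:
  S -> T0 T1 | T1 A
  A -> A S | T0 T1
  T0 -> b
  T1 -> a

CYK fill, restricted to cells inside w[1..2]:
  [1..1]={T0}  "b"  orig:{}
  [2..2]={T1}  "a"  orig:{}
  [1..2]={A,S}  "ba"

Original NTs in T[1,2] deriving "ba": ["A", "S"]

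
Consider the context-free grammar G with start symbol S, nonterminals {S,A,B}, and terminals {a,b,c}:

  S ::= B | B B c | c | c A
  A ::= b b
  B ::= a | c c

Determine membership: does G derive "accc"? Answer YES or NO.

CNF form of G:
  S -> B X2 | T1 A | T1 T1 | a | c
  A -> T0 T0
  B -> T1 T1 | a
  T0 -> b
  T1 -> c
  X2 -> B T1

CYK fill:
  T[0,0] 'a' = {B,S}
  T[1,1] 'c' = {S,T1}  orig:{S}
  T[2,2] 'c' = {S,T1}  orig:{S}
  T[3,3] 'c' = {S,T1}  orig:{S}
  T[0,1] 'ac' = {X2}  orig:{}
  T[1,2] 'cc' = {B,S}
  T[2,3] 'cc' = {B,S}
  T[0,2] 'acc' = ∅
  T[1,3] 'ccc' = {X2}  orig:{}
  T[0,3] 'accc' = {S}

S ∈ T[0,3] ⇒ YES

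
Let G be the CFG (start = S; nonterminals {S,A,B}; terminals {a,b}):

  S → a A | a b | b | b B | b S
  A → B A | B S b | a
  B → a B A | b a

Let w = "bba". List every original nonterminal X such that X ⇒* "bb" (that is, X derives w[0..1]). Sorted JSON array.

Convert to CNF:
  S -> T0 B | T0 S | T1 A | T1 T0 | b
  A -> B A | B X2 | a
  B -> T0 T1 | T1 X3
  T0 -> b
  T1 -> a
  X2 -> S T0
  X3 -> B A

Fill CYK table bottom-up — only the sub-triangle for w[0..1]:
  [0..0]={S,T0}  "b"  orig:{S}
  [1..1]={S,T0}  "b"  orig:{S}
  [0..1]={S,X2}  "bb"  orig:{S}

Original NTs in T[0,1] deriving "bb": ["S"]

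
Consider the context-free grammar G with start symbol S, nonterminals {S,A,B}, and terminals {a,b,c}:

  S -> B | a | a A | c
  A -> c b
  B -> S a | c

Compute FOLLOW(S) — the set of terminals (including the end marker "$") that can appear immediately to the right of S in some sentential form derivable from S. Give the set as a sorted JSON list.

FIRST iteration:
round 1:
  A via A→c b: +{c}
  B via B→c: +{c}
  S via S→B: +{c}
  S via S→a: +{a}
  S: {a,c}  A: {c}  B: {c}
round 2:
  B via B→S a: +{a}
  S: {a,c}  A: {c}  B: {a,c}
round 3: (stable)
  S: {a,c}  A: {c}  B: {a,c}

FOLLOW sets:
seed FOLLOW(S) with $
round 1:
  B→S a: FOLLOW(S) ⊇ FIRST(a) = {a}; new: +{a}
  S→B: FOLLOW(B) ⊇ FOLLOW(S) ⊇ {$,a}; new: +{$,a}
  S→a A: FOLLOW(A) ⊇ FOLLOW(S) ⊇ {$,a}; new: +{$,a}
  S: {$,a}  A: {$,a}  B: {$,a}
round 2: (stable)
  S: {$,a}  A: {$,a}  B: {$,a}

FOLLOW(S) = ["$", "a"]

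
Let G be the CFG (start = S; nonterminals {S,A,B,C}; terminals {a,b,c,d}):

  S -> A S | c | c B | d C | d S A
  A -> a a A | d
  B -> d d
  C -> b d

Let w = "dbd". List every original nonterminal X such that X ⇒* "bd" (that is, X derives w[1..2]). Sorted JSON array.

CNF form of G:
  S -> A S | T1 C | T1 X5 | T3 B | c
  A -> T0 X4 | d
  B -> T1 T1
  C -> T2 T1
  T0 -> a
  T1 -> d
  T2 -> b
  T3 -> c
  X4 -> T0 A
  X5 -> S A

CYK table (by increasing span) — only the sub-triangle for w[1..2]:
  [1..1]={T2}  "b"  orig:{}
  [2..2]={A,T1}  "d"  orig:{A}
  [1..2]={C}  "bd"

Original NTs in T[1,2] deriving "bd": ["C"]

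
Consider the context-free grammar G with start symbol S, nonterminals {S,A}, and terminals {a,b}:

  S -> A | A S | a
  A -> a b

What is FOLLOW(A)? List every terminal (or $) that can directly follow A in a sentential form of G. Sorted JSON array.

FIRST iteration:
iter 1:
  A via A→a b: +{a}
  S via S→A: +{a}
  S: {a}  A: {a}
iter 2: (stable)
  S: {a}  A: {a}

FOLLOW sets:
seed FOLLOW(S) with $
round 1:
  S→A: FOLLOW(A) ⊇ FOLLOW(S) ⊇ {$}; new: +{$}
  S→A S: FOLLOW(A) ⊇ FIRST(S) = {a}; new: +{a}
  S: {$}  A: {$,a}
round 2: done
  S: {$}  A: {$,a}

FOLLOW(A) = ["$", "a"]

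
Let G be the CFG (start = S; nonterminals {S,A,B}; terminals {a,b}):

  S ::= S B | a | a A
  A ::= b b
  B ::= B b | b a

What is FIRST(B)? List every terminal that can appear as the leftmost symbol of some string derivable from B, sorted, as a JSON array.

Compute FIRST by fixpoint:
round 1:
  A via A→b b: +{b}
  B via B→b a: +{b}
  S via S→a: +{a}
  FIRST[S]={a}  FIRST[A]={b}  FIRST[B]={b}
round 2: (stable)
  FIRST[S]={a}  FIRST[A]={b}  FIRST[B]={b}

FIRST(B) = ["b"]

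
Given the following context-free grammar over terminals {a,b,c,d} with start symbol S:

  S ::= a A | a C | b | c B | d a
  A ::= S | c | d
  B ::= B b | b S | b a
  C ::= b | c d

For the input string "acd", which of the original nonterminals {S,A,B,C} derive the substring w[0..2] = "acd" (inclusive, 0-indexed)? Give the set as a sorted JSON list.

CNF form of G:
  S -> T0 A | T0 C | T1 B | T2 T0 | b
  A -> T0 A | T0 C | T1 B | T2 T0 | b | c | d
  B -> B T3 | T3 S | T3 T0
  C -> T1 T2 | b
  T0 -> a
  T1 -> c
  T2 -> d
  T3 -> b

Fill CYK table bottom-up (cells [i..j] with 0 ≤ i ≤ j ≤ 2 only):
  [0..0]={T0}  "a"  orig:{}
  [1..1]={A,T1}  "c"  orig:{A}
  [2..2]={A,T2}  "d"  orig:{A}
  [0..1]={A,S}  "ac"
  [1..2]={C}  "cd"
  [0..2]={A,S}  "acd"

Original NTs in T[0,2] deriving "acd": ["A", "S"]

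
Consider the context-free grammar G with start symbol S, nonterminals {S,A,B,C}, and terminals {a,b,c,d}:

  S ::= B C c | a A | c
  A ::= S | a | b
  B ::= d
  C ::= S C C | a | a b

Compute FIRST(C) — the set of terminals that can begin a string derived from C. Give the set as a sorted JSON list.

Compute FIRST by fixpoint:
round 1:
  A via A→a: +{a}
  A via A→b: +{b}
  B via B→d: +{d}
  C via C→a: +{a}
  S via S→B C c: +{d}
  S via S→a A: +{a}
  S via S→c: +{c}
  FIRST(S)={a,c,d}  FIRST(A)={a,b}  FIRST(B)={d}  FIRST(C)={a}
round 2:
  A via A→S: +{c,d}
  C via C→S C C: +{c,d}
  FIRST(S)={a,c,d}  FIRST(A)={a,b,c,d}  FIRST(B)={d}  FIRST(C)={a,c,d}
round 3: (no change)
  FIRST(S)={a,c,d}  FIRST(A)={a,b,c,d}  FIRST(B)={d}  FIRST(C)={a,c,d}

FIRST(C) = ["a", "c", "d"]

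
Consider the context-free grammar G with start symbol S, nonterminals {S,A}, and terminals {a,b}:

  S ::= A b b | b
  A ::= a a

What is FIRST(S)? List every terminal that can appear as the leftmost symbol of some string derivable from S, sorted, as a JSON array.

FIRST sets, iterate to fixpoint:
round 1:
  A via A→a a: +{a}
  S via S→A b b: +{a}
  S via S→b: +{b}
  FIRST[S]={a,b}  FIRST[A]={a}
round 2: (stable)
  FIRST[S]={a,b}  FIRST[A]={a}

FIRST(S) = ["a", "b"]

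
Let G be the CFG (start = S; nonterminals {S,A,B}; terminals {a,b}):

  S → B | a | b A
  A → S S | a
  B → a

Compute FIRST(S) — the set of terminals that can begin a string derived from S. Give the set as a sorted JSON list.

Compute FIRST by fixpoint:
[1]
  A via A→a: +{a}
  B via B→a: +{a}
  S via S→B: +{a}
  S via S→b A: +{b}
  S: {a,b}  A: {a}  B: {a}
[2]
  A via A→S S: +{b}
  S: {a,b}  A: {a,b}  B: {a}
[3] done
  S: {a,b}  A: {a,b}  B: {a}

FIRST(S) = ["a", "b"]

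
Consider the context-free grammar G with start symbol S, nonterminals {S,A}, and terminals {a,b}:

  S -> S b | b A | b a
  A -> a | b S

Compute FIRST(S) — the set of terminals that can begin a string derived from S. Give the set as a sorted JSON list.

FIRST iteration:
pass 1:
  A via A→a: +{a}
  A via A→b S: +{b}
  S via S→b A: +{b}
  S: {b}  A: {a,b}
pass 2: (stable)
  S: {b}  A: {a,b}

FIRST(S) = ["b"]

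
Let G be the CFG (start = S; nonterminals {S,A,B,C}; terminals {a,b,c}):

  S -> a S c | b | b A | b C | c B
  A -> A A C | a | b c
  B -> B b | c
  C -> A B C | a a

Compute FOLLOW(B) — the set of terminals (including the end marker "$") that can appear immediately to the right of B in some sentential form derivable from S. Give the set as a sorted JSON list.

Compute FIRST by fixpoint:
round 1:
  A via A→a: +{a}
  A via A→b c: +{b}
  B via B→c: +{c}
  C via C→A B C: +{a,b}
  S via S→a S c: +{a}
  S via S→b: +{b}
  S via S→c B: +{c}
  FIRST(S)={a,b,c}  FIRST(A)={a,b}  FIRST(B)={c}  FIRST(C)={a,b}
round 2: — fixpoint
  FIRST(S)={a,b,c}  FIRST(A)={a,b}  FIRST(B)={c}  FIRST(C)={a,b}

Compute FOLLOW by fixpoint:
seed FOLLOW(S) with $
round 1:
  A→A A C: FOLLOW(A) ⊇ FIRST(A) = {a,b}; new: +{a,b}
  A→A A C: FOLLOW(C) ⊇ FOLLOW(A) ⊇ {a,b}; new: +{a,b}
  B→B b: FOLLOW(B) ⊇ FIRST(b) = {b}; new: +{b}
  C→A B C: FOLLOW(A) ⊇ FIRST(B) = {c}; new: +{c}
  C→A B C: FOLLOW(B) ⊇ FIRST(C) = {a,b}; new: +{a}
  S→a S c: FOLLOW(S) ⊇ FIRST(c) = {c}; new: +{c}
  S→b A: FOLLOW(A) ⊇ FOLLOW(S) ⊇ {$,c}; new: +{$}
  S→b C: FOLLOW(C) ⊇ FOLLOW(S) ⊇ {$,c}; new: +{$,c}
  S→c B: FOLLOW(B) ⊇ FOLLOW(S) ⊇ {$,c}; new: +{$,c}
  S: {$,c}  A: {$,a,b,c}  B: {$,a,b,c}  C: {$,a,b,c}
round 2: (no change)
  S: {$,c}  A: {$,a,b,c}  B: {$,a,b,c}  C: {$,a,b,c}

FOLLOW(B) = ["$", "a", "b", "c"]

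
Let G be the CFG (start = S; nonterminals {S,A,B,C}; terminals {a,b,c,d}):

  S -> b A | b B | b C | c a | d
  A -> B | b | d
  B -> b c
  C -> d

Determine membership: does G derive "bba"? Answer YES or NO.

Convert to CNF:
  S -> T0 A | T0 B | T0 C | T1 T2 | d
  A -> T0 T1 | b | d
  B -> T0 T1
  C -> d
  T0 -> b
  T1 -> c
  T2 -> a

CYK table (by increasing span):
  cell(0,0) b: {A,T0}  orig:{A}
  cell(1,1) b: {A,T0}  orig:{A}
  cell(2,2) a: {T2}  orig:{}
  cell(0,1) bb: {S}
  cell(1,2) ba: ∅
  cell(0,2) bba: ∅

S ∉ T[0,2] ⇒ NO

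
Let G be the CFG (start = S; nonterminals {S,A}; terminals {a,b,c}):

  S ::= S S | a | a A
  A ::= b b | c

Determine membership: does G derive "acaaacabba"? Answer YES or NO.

Convert to CNF:
  S -> S S | T1 A | a
  A -> T0 T0 | c
  T0 -> b
  T1 -> a

CYK fill:
  [0..0]={S,T1}  "a"  orig:{S}
  [1..1]={A}  "c"
  [2..2]={S,T1}  "a"  orig:{S}
  [3..3]={S,T1}  "a"  orig:{S}
  [4..4]={S,T1}  "a"  orig:{S}
  [5..5]={A}  "c"
  [6..6]={S,T1}  "a"  orig:{S}
  [7..7]={T0}  "b"  orig:{}
  [8..8]={T0}  "b"  orig:{}
  [9..9]={S,T1}  "a"  orig:{S}
  [0..1]={S}  "ac"
  [1..2]=∅  "ca"
  [2..3]={S}  "aa"
  [3..4]={S}  "aa"
  [4..5]={S}  "ac"
  [5..6]=∅  "ca"
  [6..7]=∅  "ab"
  [7..8]={A}  "bb"
  [8..9]=∅  "ba"
  [0..2]={S}  "aca"
  [1..3]=∅  "caa"
  [2..4]={S}  "aaa"
  [3..5]={S}  "aac"
  [4..6]={S}  "aca"
  [5..7]=∅  "cab"
  [6..8]={S}  "abb"
  [7..9]=∅  "bba"
  [0..3]={S}  "acaa"
  [1..4]=∅  "caaa"
  [2..5]={S}  "aaac"
  [3..6]={S}  "aaca"
  [4..7]=∅  "acab"
  [5..8]=∅  "cabb"
  [6..9]={S}  "abba"
  [0..4]={S}  "acaaa"
  [1..5]=∅  "caaac"
  [2..6]={S}  "aaaca"
  [3..7]=∅  "aacab"
  [4..8]={S}  "acabb"
  [5..9]=∅  "cabba"
  [0..5]={S}  "acaaac"
  [1..6]=∅  "caaaca"
  [2..7]=∅  "aaacab"
  [3..8]={S}  "aacabb"
  [4..9]={S}  "acabba"
  [0..6]={S}  "acaaaca"
  [1..7]=∅  "caaacab"
  [2..8]={S}  "aaacabb"
  [3..9]={S}  "aacabba"
  [0..7]=∅  "acaaacab"
  [1..8]=∅  "caaacabb"
  [2..9]={S}  "aaacabba"
  [0..8]={S}  "acaaacabb"
  [1..9]=∅  "caaacabba"
  [0..9]={S}  "acaaacabba"

S ∈ T[0,9] ⇒ YES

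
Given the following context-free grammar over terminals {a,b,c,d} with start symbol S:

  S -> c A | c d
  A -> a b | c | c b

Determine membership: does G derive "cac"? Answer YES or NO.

Convert to CNF:
  S -> T2 A | T2 T3
  A -> T0 T1 | T2 T1 | c
  T0 -> a
  T1 -> b
  T2 -> c
  T3 -> d

CYK fill:
  cell(0,0) c: {A,T2}  orig:{A}
  cell(1,1) a: {T0}  orig:{}
  cell(2,2) c: {A,T2}  orig:{A}
  cell(0,1) ca: ∅
  cell(1,2) ac: ∅
  cell(0,2) cac: ∅

S ∉ T[0,2] ⇒ NO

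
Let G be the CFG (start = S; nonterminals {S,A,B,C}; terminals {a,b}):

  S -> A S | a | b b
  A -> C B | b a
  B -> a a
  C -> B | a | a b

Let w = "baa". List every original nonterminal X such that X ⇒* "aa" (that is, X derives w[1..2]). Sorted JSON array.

CNF form of G:
  S -> A S | T0 T0 | a
  A -> C B | T0 T1
  B -> T1 T1
  C -> T1 T0 | T1 T1 | a
  T0 -> b
  T1 -> a

Fill CYK table bottom-up — only the sub-triangle for w[1..2]:
  T[1,1] 'a' = {C,S,T1}  orig:{C,S}
  T[2,2] 'a' = {C,S,T1}  orig:{C,S}
  T[1,2] 'aa' = {B,C}

Original NTs in T[1,2] deriving "aa": ["B", "C"]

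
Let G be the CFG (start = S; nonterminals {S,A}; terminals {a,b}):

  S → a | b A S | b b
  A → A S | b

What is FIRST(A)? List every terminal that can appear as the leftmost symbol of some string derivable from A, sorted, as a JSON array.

FIRST sets, iterate to fixpoint:
round 1:
  A via A→b: +{b}
  S via S→a: +{a}
  S via S→b A S: +{b}
  S: {a,b}  A: {b}
round 2: (no change)
  S: {a,b}  A: {b}

FIRST(A) = ["b"]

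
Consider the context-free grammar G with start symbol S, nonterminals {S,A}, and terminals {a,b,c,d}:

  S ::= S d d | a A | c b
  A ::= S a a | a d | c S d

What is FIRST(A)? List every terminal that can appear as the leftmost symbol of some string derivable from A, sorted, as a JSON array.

FIRST iteration:
round 1:
  A via A→a d: +{a}
  A via A→c S d: +{c}
  S via S→a A: +{a}
  S via S→c b: +{c}
  FIRST(S)={a,c}  FIRST(A)={a,c}
round 2: (no change)
  FIRST(S)={a,c}  FIRST(A)={a,c}

FIRST(A) = ["a", "c"]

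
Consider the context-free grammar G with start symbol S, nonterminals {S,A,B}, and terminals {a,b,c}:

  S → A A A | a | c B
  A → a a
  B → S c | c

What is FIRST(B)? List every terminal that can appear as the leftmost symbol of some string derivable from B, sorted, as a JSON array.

FIRST iteration:
pass 1:
  A via A→a a: +{a}
  B via B→c: +{c}
  S via S→A A A: +{a}
  S via S→c B: +{c}
  S: {a,c}  A: {a}  B: {c}
pass 2:
  B via B→S c: +{a}
  S: {a,c}  A: {a}  B: {a,c}
pass 3: (stable)
  S: {a,c}  A: {a}  B: {a,c}

FIRST(B) = ["a", "c"]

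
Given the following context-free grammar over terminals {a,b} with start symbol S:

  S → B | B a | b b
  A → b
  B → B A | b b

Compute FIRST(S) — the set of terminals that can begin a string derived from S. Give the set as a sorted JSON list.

FIRST iteration:
pass 1:
  A via A→b: +{b}
  B via B→b b: +{b}
  S via S→B: +{b}
  FIRST[S]={b}  FIRST[A]={b}  FIRST[B]={b}
pass 2: (no change)
  FIRST[S]={b}  FIRST[A]={b}  FIRST[B]={b}

FIRST(S) = ["b"]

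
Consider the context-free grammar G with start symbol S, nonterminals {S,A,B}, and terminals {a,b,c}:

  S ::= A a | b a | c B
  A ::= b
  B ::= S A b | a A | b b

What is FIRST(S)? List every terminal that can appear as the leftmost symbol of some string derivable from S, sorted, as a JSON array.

Compute FIRST by fixpoint:
round 1:
  A via A→b: +{b}
  B via B→a A: +{a}
  B via B→b b: +{b}
  S via S→A a: +{b}
  S via S→c B: +{c}
  FIRST[S]={b,c}  FIRST[A]={b}  FIRST[B]={a,b}
round 2:
  B via B→S A b: +{c}
  FIRST[S]={b,c}  FIRST[A]={b}  FIRST[B]={a,b,c}
round 3: (no change)
  FIRST[S]={b,c}  FIRST[A]={b}  FIRST[B]={a,b,c}

FIRST(S) = ["b", "c"]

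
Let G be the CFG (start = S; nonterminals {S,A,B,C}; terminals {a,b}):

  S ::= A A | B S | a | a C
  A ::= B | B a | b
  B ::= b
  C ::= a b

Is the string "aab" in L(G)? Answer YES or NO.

Convert to CNF:
  S -> A A | B S | T0 C | a
  A -> B T0 | b
  B -> b
  C -> T0 T1
  T0 -> a
  T1 -> b

CYK fill:
  cell(0,0) a: {S,T0}  orig:{S}
  cell(1,1) a: {S,T0}  orig:{S}
  cell(2,2) b: {A,B,T1}  orig:{A,B}
  cell(0,1) aa: ∅
  cell(1,2) ab: {C}
  cell(0,2) aab: {S}

S ∈ T[0,2] ⇒ YES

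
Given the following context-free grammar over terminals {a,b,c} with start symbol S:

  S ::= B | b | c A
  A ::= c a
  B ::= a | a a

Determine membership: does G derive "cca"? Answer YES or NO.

CNF form of G:
  S -> T0 A | T1 T1 | a | b
  A -> T0 T1
  B -> T1 T1 | a
  T0 -> c
  T1 -> a

Fill CYK table bottom-up:
  [0..0]={T0}  "c"  orig:{}
  [1..1]={T0}  "c"  orig:{}
  [2..2]={B,S,T1}  "a"  orig:{B,S}
  [0..1]=∅  "cc"
  [1..2]={A}  "ca"
  [0..2]={S}  "cca"

S ∈ T[0,2] ⇒ YES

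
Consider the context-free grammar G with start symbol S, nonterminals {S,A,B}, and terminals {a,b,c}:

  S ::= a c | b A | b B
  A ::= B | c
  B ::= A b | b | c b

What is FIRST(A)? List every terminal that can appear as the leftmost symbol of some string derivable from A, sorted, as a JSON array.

Compute FIRST by fixpoint:
round 1:
  A via A→c: +{c}
  B via B→A b: +{c}
  B via B→b: +{b}
  S via S→a c: +{a}
  S via S→b A: +{b}
  FIRST(S)={a,b}  FIRST(A)={c}  FIRST(B)={b,c}
round 2:
  A via A→B: +{b}
  FIRST(S)={a,b}  FIRST(A)={b,c}  FIRST(B)={b,c}
round 3: — fixpoint
  FIRST(S)={a,b}  FIRST(A)={b,c}  FIRST(B)={b,c}

FIRST(A) = ["b", "c"]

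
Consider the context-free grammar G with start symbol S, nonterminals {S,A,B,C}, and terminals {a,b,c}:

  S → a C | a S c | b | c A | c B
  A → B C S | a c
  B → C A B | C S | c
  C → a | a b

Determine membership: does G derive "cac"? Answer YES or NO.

CNF form of G:
  S -> T0 C | T0 X5 | T1 A | T1 B | b
  A -> B X3 | T0 T1
  B -> C S | C X4 | c
  C -> T0 T2 | a
  T0 -> a
  T1 -> c
  T2 -> b
  X3 -> C S
  X4 -> A B
  X5 -> S T1

Fill CYK table bottom-up:
  [0..0]={B,T1}  "c"  orig:{B}
  [1..1]={C,T0}  "a"  orig:{C}
  [2..2]={B,T1}  "c"  orig:{B}
  [0..1]=∅  "ca"
  [1..2]={A}  "ac"
  [0..2]={S}  "cac"

S ∈ T[0,2] ⇒ YES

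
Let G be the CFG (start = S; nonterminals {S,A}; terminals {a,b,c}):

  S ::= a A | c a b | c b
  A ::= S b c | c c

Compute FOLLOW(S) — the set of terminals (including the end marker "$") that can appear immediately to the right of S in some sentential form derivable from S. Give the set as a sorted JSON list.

FIRST sets, iterate to fixpoint:
iter 1:
  A via A→c c: +{c}
  S via S→a A: +{a}
  S via S→c a b: +{c}
  S: {a,c}  A: {c}
iter 2:
  A via A→S b c: +{a}
  S: {a,c}  A: {a,c}
iter 3: done
  S: {a,c}  A: {a,c}

FOLLOW iteration:
initialize: $ ∈ FOLLOW(S)
[1]
  A→S b c: FOLLOW(S) ⊇ FIRST(b) = {b}; new: +{b}
  S→a A: FOLLOW(A) ⊇ FOLLOW(S) ⊇ {$,b}; new: +{$,b}
  FOLLOW(S)={$,b}  FOLLOW(A)={$,b}
[2] (stable)
  FOLLOW(S)={$,b}  FOLLOW(A)={$,b}

FOLLOW(S) = ["$", "b"]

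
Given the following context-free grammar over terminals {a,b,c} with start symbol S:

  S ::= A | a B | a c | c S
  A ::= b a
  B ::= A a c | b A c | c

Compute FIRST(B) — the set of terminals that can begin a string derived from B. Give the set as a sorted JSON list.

Compute FIRST by fixpoint:
[1]
  A via A→b a: +{b}
  B via B→A a c: +{b}
  B via B→c: +{c}
  S via S→A: +{b}
  S via S→a B: +{a}
  S via S→c S: +{c}
  FIRST(S)={a,b,c}  FIRST(A)={b}  FIRST(B)={b,c}
[2] (stable)
  FIRST(S)={a,b,c}  FIRST(A)={b}  FIRST(B)={b,c}

FIRST(B) = ["b", "c"]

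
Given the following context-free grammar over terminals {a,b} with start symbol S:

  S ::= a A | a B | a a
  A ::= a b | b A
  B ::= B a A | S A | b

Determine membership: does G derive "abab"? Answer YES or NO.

CNF form of G:
  S -> T0 A | T0 B | T0 T0
  A -> T0 T1 | T1 A
  B -> B X2 | S A | b
  T0 -> a
  T1 -> b
  X2 -> T0 A

CYK table (by increasing span):
  [0..0]={T0}  "a"  orig:{}
  [1..1]={B,T1}  "b"  orig:{B}
  [2..2]={T0}  "a"  orig:{}
  [3..3]={B,T1}  "b"  orig:{B}
  [0..1]={A,S}  "ab"
  [1..2]=∅  "ba"
  [2..3]={A,S}  "ab"
  [0..2]=∅  "aba"
  [1..3]={A}  "bab"
  [0..3]={B,S,X2}  "abab"  orig:{B,S}

S ∈ T[0,3] ⇒ YES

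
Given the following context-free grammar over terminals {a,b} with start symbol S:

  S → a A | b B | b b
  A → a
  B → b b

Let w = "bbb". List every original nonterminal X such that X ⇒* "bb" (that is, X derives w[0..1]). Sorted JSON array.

CNF form of G:
  S -> T0 B | T0 T0 | T1 A
  A -> a
  B -> T0 T0
  T0 -> b
  T1 -> a

CYK table (by increasing span) (cells [i..j] with 0 ≤ i ≤ j ≤ 1 only):
  [0..0]={T0}  "b"  orig:{}
  [1..1]={T0}  "b"  orig:{}
  [0..1]={B,S}  "bb"

Original NTs in T[0,1] deriving "bb": ["B", "S"]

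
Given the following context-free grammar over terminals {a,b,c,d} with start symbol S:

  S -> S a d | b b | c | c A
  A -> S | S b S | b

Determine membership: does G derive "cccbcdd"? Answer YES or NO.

CNF form of G:
  S -> S X6 | T2 T2 | T3 A | c
  A -> S X4 | S X5 | T2 T2 | T3 A | b | c
  T0 -> a
  T1 -> d
  T2 -> b
  T3 -> c
  X4 -> T0 T1
  X5 -> T2 S
  X6 -> T0 T1

CYK table (by increasing span):
  [0..0]={A,S,T3}  "c"  orig:{A,S}
  [1..1]={A,S,T3}  "c"  orig:{A,S}
  [2..2]={A,S,T3}  "c"  orig:{A,S}
  [3..3]={A,T2}  "b"  orig:{A}
  [4..4]={A,S,T3}  "c"  orig:{A,S}
  [5..5]={T1}  "d"  orig:{}
  [6..6]={T1}  "d"  orig:{}
  [0..1]={A,S}  "cc"
  [1..2]={A,S}  "cc"
  [2..3]={A,S}  "cb"
  [3..4]={X5}  "bc"  orig:{}
  [4..5]=∅  "cd"
  [5..6]=∅  "dd"
  [0..2]={A,S}  "ccc"
  [1..3]={A,S}  "ccb"
  [2..4]={A}  "cbc"
  [3..5]=∅  "bcd"
  [4..6]=∅  "cdd"
  [0..3]={A,S}  "cccb"
  [1..4]={A,S}  "ccbc"
  [2..5]=∅  "cbcd"
  [3..6]=∅  "bcdd"
  [0..4]={A,S}  "cccbc"
  [1..5]=∅  "ccbcd"
  [2..6]=∅  "cbcdd"
  [0..5]=∅  "cccbcd"
  [1..6]=∅  "ccbcdd"
  [0..6]=∅  "cccbcdd"

S ∉ T[0,6] ⇒ NO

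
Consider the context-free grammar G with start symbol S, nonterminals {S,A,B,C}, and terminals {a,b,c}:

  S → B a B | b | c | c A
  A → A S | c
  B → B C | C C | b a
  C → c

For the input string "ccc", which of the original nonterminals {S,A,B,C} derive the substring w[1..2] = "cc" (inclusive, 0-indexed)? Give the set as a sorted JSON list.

Convert to CNF:
  S -> B X3 | T2 A | b | c
  A -> A S | c
  B -> B C | C C | T0 T1
  C -> c
  T0 -> b
  T1 -> a
  T2 -> c
  X3 -> T1 B

CYK table (by increasing span) — only the sub-triangle for w[1..2]:
  T[1,1] 'c' = {A,C,S,T2}  orig:{A,C,S}
  T[2,2] 'c' = {A,C,S,T2}  orig:{A,C,S}
  T[1,2] 'cc' = {A,B,S}

Original NTs in T[1,2] deriving "cc": ["A", "B", "S"]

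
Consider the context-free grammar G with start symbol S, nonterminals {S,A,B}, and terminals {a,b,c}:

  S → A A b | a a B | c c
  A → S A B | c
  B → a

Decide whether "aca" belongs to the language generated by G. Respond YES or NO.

Convert to CNF:
  S -> A X4 | T1 X5 | T2 T2
  A -> S X3 | c
  B -> a
  T0 -> b
  T1 -> a
  T2 -> c
  X3 -> A B
  X4 -> A T0
  X5 -> T1 B

CYK fill:
  T[0,0] 'a' = {B,T1}  orig:{B}
  T[1,1] 'c' = {A,T2}  orig:{A}
  T[2,2] 'a' = {B,T1}  orig:{B}
  T[0,1] 'ac' = ∅
  T[1,2] 'ca' = {X3}  orig:{}
  T[0,2] 'aca' = ∅

S ∉ T[0,2] ⇒ NO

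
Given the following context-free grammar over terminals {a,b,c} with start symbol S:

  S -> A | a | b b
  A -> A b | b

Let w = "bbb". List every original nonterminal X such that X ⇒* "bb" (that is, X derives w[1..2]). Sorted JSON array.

CNF form of G:
  S -> A T0 | T0 T0 | a | b
  A -> A T0 | b
  T0 -> b

CYK table (by increasing span) — only the sub-triangle for w[1..2]:
  cell(1,1) b: {A,S,T0}  orig:{A,S}
  cell(2,2) b: {A,S,T0}  orig:{A,S}
  cell(1,2) bb: {A,S}

Original NTs in T[1,2] deriving "bb": ["A", "S"]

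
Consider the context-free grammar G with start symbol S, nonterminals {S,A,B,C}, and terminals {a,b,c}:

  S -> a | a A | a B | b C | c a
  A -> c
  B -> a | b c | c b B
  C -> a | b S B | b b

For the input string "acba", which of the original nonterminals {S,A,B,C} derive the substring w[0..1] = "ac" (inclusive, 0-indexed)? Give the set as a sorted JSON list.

Convert to CNF:
  S -> T0 C | T1 T2 | T2 A | T2 B | a
  A -> c
  B -> T0 T1 | T1 X3 | a
  C -> T0 T0 | T0 X4 | a
  T0 -> b
  T1 -> c
  T2 -> a
  X3 -> T0 B
  X4 -> S B

Fill CYK table bottom-up, restricted to cells inside w[0..1]:
  cell(0,0) a: {B,C,S,T2}  orig:{B,C,S}
  cell(1,1) c: {A,T1}  orig:{A}
  cell(0,1) ac: {S}

Original NTs in T[0,1] deriving "ac": ["S"]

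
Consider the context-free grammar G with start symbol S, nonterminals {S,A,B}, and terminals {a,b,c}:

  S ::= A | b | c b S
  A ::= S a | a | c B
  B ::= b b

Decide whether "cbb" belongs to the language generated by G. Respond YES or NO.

CNF form of G:
  S -> S T0 | T1 B | T1 X3 | a | b
  A -> S T0 | T1 B | a
  B -> T2 T2
  T0 -> a
  T1 -> c
  T2 -> b
  X3 -> T2 S

Fill CYK table bottom-up:
  cell(0,0) c: {T1}  orig:{}
  cell(1,1) b: {S,T2}  orig:{S}
  cell(2,2) b: {S,T2}  orig:{S}
  cell(0,1) cb: ∅
  cell(1,2) bb: {B,X3}  orig:{B}
  cell(0,2) cbb: {A,S}

S ∈ T[0,2] ⇒ YES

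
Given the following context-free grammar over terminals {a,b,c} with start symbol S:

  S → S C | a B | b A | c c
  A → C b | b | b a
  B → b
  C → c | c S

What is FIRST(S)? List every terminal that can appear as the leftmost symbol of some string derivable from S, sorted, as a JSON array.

FIRST sets, iterate to fixpoint:
[1]
  A via A→b: +{b}
  B via B→b: +{b}
  C via C→c: +{c}
  S via S→a B: +{a}
  S via S→b A: +{b}
  S via S→c c: +{c}
  S: {a,b,c}  A: {b}  B: {b}  C: {c}
[2]
  A via A→C b: +{c}
  S: {a,b,c}  A: {b,c}  B: {b}  C: {c}
[3] (no change)
  S: {a,b,c}  A: {b,c}  B: {b}  C: {c}

FIRST(S) = ["a", "b", "c"]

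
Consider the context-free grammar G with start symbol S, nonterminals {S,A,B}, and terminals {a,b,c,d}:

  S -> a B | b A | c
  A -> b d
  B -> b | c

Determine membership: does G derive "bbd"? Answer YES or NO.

Convert to CNF:
  S -> T0 A | T2 B | c
  A -> T0 T1
  B -> b | c
  T0 -> b
  T1 -> d
  T2 -> a

CYK table (by increasing span):
  cell(0,0) b: {B,T0}  orig:{B}
  cell(1,1) b: {B,T0}  orig:{B}
  cell(2,2) d: {T1}  orig:{}
  cell(0,1) bb: ∅
  cell(1,2) bd: {A}
  cell(0,2) bbd: {S}

S ∈ T[0,2] ⇒ YES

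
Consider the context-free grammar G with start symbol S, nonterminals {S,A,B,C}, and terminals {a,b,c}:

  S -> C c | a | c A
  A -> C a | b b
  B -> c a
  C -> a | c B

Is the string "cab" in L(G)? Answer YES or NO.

Convert to CNF:
  S -> C T2 | T2 A | a
  A -> C T0 | T1 T1
  B -> T2 T0
  C -> T2 B | a
  T0 -> a
  T1 -> b
  T2 -> c

CYK table (by increasing span):
  T[0,0] 'c' = {T2}  orig:{}
  T[1,1] 'a' = {C,S,T0}  orig:{C,S}
  T[2,2] 'b' = {T1}  orig:{}
  T[0,1] 'ca' = {B}
  T[1,2] 'ab' = ∅
  T[0,2] 'cab' = ∅

S ∉ T[0,2] ⇒ NO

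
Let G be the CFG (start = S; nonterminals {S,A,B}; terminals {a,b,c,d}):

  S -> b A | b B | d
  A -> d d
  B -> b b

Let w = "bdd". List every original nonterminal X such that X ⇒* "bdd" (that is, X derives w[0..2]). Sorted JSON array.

CNF form of G:
  S -> T1 A | T1 B | d
  A -> T0 T0
  B -> T1 T1
  T0 -> d
  T1 -> b

Fill CYK table bottom-up, restricted to cells inside w[0..2]:
  T[0,0] 'b' = {T1}  orig:{}
  T[1,1] 'd' = {S,T0}  orig:{S}
  T[2,2] 'd' = {S,T0}  orig:{S}
  T[0,1] 'bd' = ∅
  T[1,2] 'dd' = {A}
  T[0,2] 'bdd' = {S}

Original NTs in T[0,2] deriving "bdd": ["S"]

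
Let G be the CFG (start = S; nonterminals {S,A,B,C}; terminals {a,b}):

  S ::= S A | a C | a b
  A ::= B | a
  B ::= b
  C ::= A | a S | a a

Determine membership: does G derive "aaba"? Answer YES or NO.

CNF form of G:
  S -> S A | T0 C | T0 T1
  A -> a | b
  B -> b
  C -> T0 S | T0 T0 | a | b
  T0 -> a
  T1 -> b

CYK table (by increasing span):
  [0..0]={A,C,T0}  "a"  orig:{A,C}
  [1..1]={A,C,T0}  "a"  orig:{A,C}
  [2..2]={A,B,C,T1}  "b"  orig:{A,B,C}
  [3..3]={A,C,T0}  "a"  orig:{A,C}
  [0..1]={C,S}  "aa"
  [1..2]={S}  "ab"
  [2..3]=∅  "ba"
  [0..2]={C,S}  "aab"
  [1..3]={S}  "aba"
  [0..3]={C,S}  "aaba"

S ∈ T[0,3] ⇒ YES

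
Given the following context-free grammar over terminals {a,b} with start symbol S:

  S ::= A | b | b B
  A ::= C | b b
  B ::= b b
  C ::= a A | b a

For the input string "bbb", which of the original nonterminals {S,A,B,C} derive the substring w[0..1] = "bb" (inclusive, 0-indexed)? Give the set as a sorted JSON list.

CNF form of G:
  S -> T0 A | T1 B | T1 T0 | T1 T1 | b
  A -> T0 A | T1 T0 | T1 T1
  B -> T1 T1
  C -> T0 A | T1 T0
  T0 -> a
  T1 -> b

CYK table (by increasing span) (cells [i..j] with 0 ≤ i ≤ j ≤ 1 only):
  T[0,0] 'b' = {S,T1}  orig:{S}
  T[1,1] 'b' = {S,T1}  orig:{S}
  T[0,1] 'bb' = {A,B,S}

Original NTs in T[0,1] deriving "bb": ["A", "B", "S"]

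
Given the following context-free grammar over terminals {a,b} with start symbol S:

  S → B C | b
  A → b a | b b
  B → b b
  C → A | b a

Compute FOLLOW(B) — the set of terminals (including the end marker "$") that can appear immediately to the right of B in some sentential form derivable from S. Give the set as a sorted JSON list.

FIRST sets, iterate to fixpoint:
round 1:
  A via A→b a: +{b}
  B via B→b b: +{b}
  C via C→A: +{b}
  S via S→B C: +{b}
  S: {b}  A: {b}  B: {b}  C: {b}
round 2: (no change)
  S: {b}  A: {b}  B: {b}  C: {b}

FOLLOW sets:
seed FOLLOW(S) with $
round 1:
  S→B C: FOLLOW(B) ⊇ FIRST(C) = {b}; new: +{b}
  S→B C: FOLLOW(C) ⊇ FOLLOW(S) ⊇ {$}; new: +{$}
  FOLLOW(S)={$}  FOLLOW(A)={}  FOLLOW(B)={b}  FOLLOW(C)={$}
round 2:
  C→A: FOLLOW(A) ⊇ FOLLOW(C) ⊇ {$}; new: +{$}
  FOLLOW(S)={$}  FOLLOW(A)={$}  FOLLOW(B)={b}  FOLLOW(C)={$}
round 3: — fixpoint
  FOLLOW(S)={$}  FOLLOW(A)={$}  FOLLOW(B)={b}  FOLLOW(C)={$}

FOLLOW(B) = ["b"]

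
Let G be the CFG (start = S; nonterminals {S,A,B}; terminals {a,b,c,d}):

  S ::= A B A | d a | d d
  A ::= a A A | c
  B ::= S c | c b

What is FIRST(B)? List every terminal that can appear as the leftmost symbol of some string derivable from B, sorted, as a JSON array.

FIRST iteration:
iter 1:
  A via A→a A A: +{a}
  A via A→c: +{c}
  B via B→c b: +{c}
  S via S→A B A: +{a,c}
  S via S→d a: +{d}
  FIRST(S)={a,c,d}  FIRST(A)={a,c}  FIRST(B)={c}
iter 2:
  B via B→S c: +{a,d}
  FIRST(S)={a,c,d}  FIRST(A)={a,c}  FIRST(B)={a,c,d}
iter 3: done
  FIRST(S)={a,c,d}  FIRST(A)={a,c}  FIRST(B)={a,c,d}

FIRST(B) = ["a", "c", "d"]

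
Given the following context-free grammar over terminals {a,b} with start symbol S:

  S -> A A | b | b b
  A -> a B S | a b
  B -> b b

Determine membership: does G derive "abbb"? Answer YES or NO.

Convert to CNF:
  S -> A A | T1 T1 | b
  A -> T0 T1 | T0 X2
  B -> T1 T1
  T0 -> a
  T1 -> b
  X2 -> B S

CYK table (by increasing span):
  [0..0]={T0}  "a"  orig:{}
  [1..1]={S,T1}  "b"  orig:{S}
  [2..2]={S,T1}  "b"  orig:{S}
  [3..3]={S,T1}  "b"  orig:{S}
  [0..1]={A}  "ab"
  [1..2]={B,S}  "bb"
  [2..3]={B,S}  "bb"
  [0..2]=∅  "abb"
  [1..3]={X2}  "bbb"  orig:{}
  [0..3]={A}  "abbb"

S ∉ T[0,3] ⇒ NO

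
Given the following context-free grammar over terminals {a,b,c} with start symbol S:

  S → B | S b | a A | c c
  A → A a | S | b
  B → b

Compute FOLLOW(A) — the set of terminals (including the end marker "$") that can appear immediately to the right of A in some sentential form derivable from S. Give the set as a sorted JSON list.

FIRST sets, iterate to fixpoint:
pass 1:
  A via A→b: +{b}
  B via B→b: +{b}
  S via S→B: +{b}
  S via S→a A: +{a}
  S via S→c c: +{c}
  FIRST(S)={a,b,c}  FIRST(A)={b}  FIRST(B)={b}
pass 2:
  A via A→S: +{a,c}
  FIRST(S)={a,b,c}  FIRST(A)={a,b,c}  FIRST(B)={b}
pass 3: (no change)
  FIRST(S)={a,b,c}  FIRST(A)={a,b,c}  FIRST(B)={b}

FOLLOW sets:
initialize: $ ∈ FOLLOW(S)
round 1:
  A→A a: FOLLOW(A) ⊇ FIRST(a) = {a}; new: +{a}
  A→S: FOLLOW(S) ⊇ FOLLOW(A) ⊇ {a}; new: +{a}
  S→B: FOLLOW(B) ⊇ FOLLOW(S) ⊇ {$,a}; new: +{$,a}
  S→S b: FOLLOW(S) ⊇ FIRST(b) = {b}; new: +{b}
  S→a A: FOLLOW(A) ⊇ FOLLOW(S) ⊇ {$,a,b}; new: +{$,b}
  FOLLOW(S)={$,a,b}  FOLLOW(A)={$,a,b}  FOLLOW(B)={$,a}
round 2:
  S→B: FOLLOW(B) ⊇ FOLLOW(S) ⊇ {$,a,b}; new: +{b}
  FOLLOW(S)={$,a,b}  FOLLOW(A)={$,a,b}  FOLLOW(B)={$,a,b}
round 3: (stable)
  FOLLOW(S)={$,a,b}  FOLLOW(A)={$,a,b}  FOLLOW(B)={$,a,b}

FOLLOW(A) = ["$", "a", "b"]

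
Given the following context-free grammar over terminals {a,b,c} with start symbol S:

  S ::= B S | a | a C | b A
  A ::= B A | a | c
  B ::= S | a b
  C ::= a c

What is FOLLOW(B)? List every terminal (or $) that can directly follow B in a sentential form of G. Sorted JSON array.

FIRST sets, iterate to fixpoint:
pass 1:
  A via A→a: +{a}
  A via A→c: +{c}
  B via B→a b: +{a}
  C via C→a c: +{a}
  S via S→B S: +{a}
  S via S→b A: +{b}
  S: {a,b}  A: {a,c}  B: {a}  C: {a}
pass 2:
  B via B→S: +{b}
  S: {a,b}  A: {a,c}  B: {a,b}  C: {a}
pass 3:
  A via A→B A: +{b}
  S: {a,b}  A: {a,b,c}  B: {a,b}  C: {a}
pass 4: — fixpoint
  S: {a,b}  A: {a,b,c}  B: {a,b}  C: {a}

FOLLOW sets:
initialize: $ ∈ FOLLOW(S)
round 1:
  A→B A: FOLLOW(B) ⊇ FIRST(A) = {a,b,c}; new: +{a,b,c}
  B→S: FOLLOW(S) ⊇ FOLLOW(B) ⊇ {a,b,c}; new: +{a,b,c}
  S→a C: FOLLOW(C) ⊇ FOLLOW(S) ⊇ {$,a,b,c}; new: +{$,a,b,c}
  S→b A: FOLLOW(A) ⊇ FOLLOW(S) ⊇ {$,a,b,c}; new: +{$,a,b,c}
  FOLLOW[S]={$,a,b,c}  FOLLOW[A]={$,a,b,c}  FOLLOW[B]={a,b,c}  FOLLOW[C]={$,a,b,c}
round 2: (stable)
  FOLLOW[S]={$,a,b,c}  FOLLOW[A]={$,a,b,c}  FOLLOW[B]={a,b,c}  FOLLOW[C]={$,a,b,c}

FOLLOW(B) = ["a", "b", "c"]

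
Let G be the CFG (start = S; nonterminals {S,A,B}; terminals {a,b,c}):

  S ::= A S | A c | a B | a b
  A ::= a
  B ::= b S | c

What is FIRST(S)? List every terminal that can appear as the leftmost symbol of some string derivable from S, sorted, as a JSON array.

Compute FIRST by fixpoint:
pass 1:
  A via A→a: +{a}
  B via B→b S: +{b}
  B via B→c: +{c}
  S via S→A S: +{a}
  FIRST(S)={a}  FIRST(A)={a}  FIRST(B)={b,c}
pass 2: done
  FIRST(S)={a}  FIRST(A)={a}  FIRST(B)={b,c}

FIRST(S) = ["a"]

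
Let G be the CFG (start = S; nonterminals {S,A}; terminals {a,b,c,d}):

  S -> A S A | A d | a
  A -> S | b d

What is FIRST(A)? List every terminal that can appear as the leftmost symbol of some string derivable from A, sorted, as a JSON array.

Compute FIRST by fixpoint:
iter 1:
  A via A→b d: +{b}
  S via S→A S A: +{b}
  S via S→a: +{a}
  FIRST[S]={a,b}  FIRST[A]={b}
iter 2:
  A via A→S: +{a}
  FIRST[S]={a,b}  FIRST[A]={a,b}
iter 3: — fixpoint
  FIRST[S]={a,b}  FIRST[A]={a,b}

FIRST(A) = ["a", "b"]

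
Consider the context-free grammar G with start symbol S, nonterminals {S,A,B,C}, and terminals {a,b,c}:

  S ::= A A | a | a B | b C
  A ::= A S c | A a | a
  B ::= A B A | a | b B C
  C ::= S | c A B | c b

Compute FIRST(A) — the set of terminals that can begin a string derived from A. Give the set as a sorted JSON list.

FIRST iteration:
iter 1:
  A via A→a: +{a}
  B via B→A B A: +{a}
  B via B→b B C: +{b}
  C via C→c A B: +{c}
  S via S→A A: +{a}
  S via S→b C: +{b}
  FIRST(S)={a,b}  FIRST(A)={a}  FIRST(B)={a,b}  FIRST(C)={c}
iter 2:
  C via C→S: +{a,b}
  FIRST(S)={a,b}  FIRST(A)={a}  FIRST(B)={a,b}  FIRST(C)={a,b,c}
iter 3: done
  FIRST(S)={a,b}  FIRST(A)={a}  FIRST(B)={a,b}  FIRST(C)={a,b,c}

FIRST(A) = ["a"]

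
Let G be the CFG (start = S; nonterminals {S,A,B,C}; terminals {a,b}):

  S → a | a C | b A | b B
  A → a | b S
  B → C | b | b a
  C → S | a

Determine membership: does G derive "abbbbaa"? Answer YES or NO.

Convert to CNF:
  S -> T0 A | T0 B | T1 C | a
  A -> T0 S | a
  B -> T0 A | T0 B | T0 T1 | T1 C | a | b
  C -> T0 A | T0 B | T1 C | a
  T0 -> b
  T1 -> a

Fill CYK table bottom-up:
  cell(0,0) a: {A,B,C,S,T1}  orig:{A,B,C,S}
  cell(1,1) b: {B,T0}  orig:{B}
  cell(2,2) b: {B,T0}  orig:{B}
  cell(3,3) b: {B,T0}  orig:{B}
  cell(4,4) b: {B,T0}  orig:{B}
  cell(5,5) a: {A,B,C,S,T1}  orig:{A,B,C,S}
  cell(6,6) a: {A,B,C,S,T1}  orig:{A,B,C,S}
  cell(0,1) ab: ∅
  cell(1,2) bb: {B,C,S}
  cell(2,3) bb: {B,C,S}
  cell(3,4) bb: {B,C,S}
  cell(4,5) ba: {A,B,C,S}
  cell(5,6) aa: {B,C,S}
  cell(0,2) abb: {B,C,S}
  cell(1,3) bbb: {A,B,C,S}
  cell(2,4) bbb: {A,B,C,S}
  cell(3,5) bba: {A,B,C,S}
  cell(4,6) baa: {A,B,C,S}
  cell(0,3) abbb: {B,C,S}
  cell(1,4) bbbb: {A,B,C,S}
  cell(2,5) bbba: {A,B,C,S}
  cell(3,6) bbaa: {A,B,C,S}
  cell(0,4) abbbb: {B,C,S}
  cell(1,5) bbbba: {A,B,C,S}
  cell(2,6) bbbaa: {A,B,C,S}
  cell(0,5) abbbba: {B,C,S}
  cell(1,6) bbbbaa: {A,B,C,S}
  cell(0,6) abbbbaa: {B,C,S}

S ∈ T[0,6] ⇒ YES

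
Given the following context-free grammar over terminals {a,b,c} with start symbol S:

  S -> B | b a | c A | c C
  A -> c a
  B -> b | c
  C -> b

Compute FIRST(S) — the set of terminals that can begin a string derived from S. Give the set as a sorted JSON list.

Compute FIRST by fixpoint:
iter 1:
  A via A→c a: +{c}
  B via B→b: +{b}
  B via B→c: +{c}
  C via C→b: +{b}
  S via S→B: +{b,c}
  FIRST[S]={b,c}  FIRST[A]={c}  FIRST[B]={b,c}  FIRST[C]={b}
iter 2: (no change)
  FIRST[S]={b,c}  FIRST[A]={c}  FIRST[B]={b,c}  FIRST[C]={b}

FIRST(S) = ["b", "c"]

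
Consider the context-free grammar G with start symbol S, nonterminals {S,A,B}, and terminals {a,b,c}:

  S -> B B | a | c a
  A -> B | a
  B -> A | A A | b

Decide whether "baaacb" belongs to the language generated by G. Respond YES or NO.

Convert to CNF:
  S -> B B | T0 T1 | a
  A -> A A | a | b
  B -> A A | a | b
  T0 -> c
  T1 -> a

Fill CYK table bottom-up:
  cell(0,0) b: {A,B}
  cell(1,1) a: {A,B,S,T1}  orig:{A,B,S}
  cell(2,2) a: {A,B,S,T1}  orig:{A,B,S}
  cell(3,3) a: {A,B,S,T1}  orig:{A,B,S}
  cell(4,4) c: {T0}  orig:{}
  cell(5,5) b: {A,B}
  cell(0,1) ba: {A,B,S}
  cell(1,2) aa: {A,B,S}
  cell(2,3) aa: {A,B,S}
  cell(3,4) ac: ∅
  cell(4,5) cb: ∅
  cell(0,2) baa: {A,B,S}
  cell(1,3) aaa: {A,B,S}
  cell(2,4) aac: ∅
  cell(3,5) acb: ∅
  cell(0,3) baaa: {A,B,S}
  cell(1,4) aaac: ∅
  cell(2,5) aacb: ∅
  cell(0,4) baaac: ∅
  cell(1,5) aaacb: ∅
  cell(0,5) baaacb: ∅

S ∉ T[0,5] ⇒ NO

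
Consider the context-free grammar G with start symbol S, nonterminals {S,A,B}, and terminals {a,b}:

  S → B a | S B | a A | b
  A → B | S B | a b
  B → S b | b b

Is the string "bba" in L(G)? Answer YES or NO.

Convert to CNF:
  S -> B T1 | S B | T1 A | b
  A -> S B | S T0 | T0 T0 | T1 T0
  B -> S T0 | T0 T0
  T0 -> b
  T1 -> a

CYK table (by increasing span):
  T[0,0] 'b' = {S,T0}  orig:{S}
  T[1,1] 'b' = {S,T0}  orig:{S}
  T[2,2] 'a' = {T1}  orig:{}
  T[0,1] 'bb' = {A,B}
  T[1,2] 'ba' = ∅
  T[0,2] 'bba' = {S}

S ∈ T[0,2] ⇒ YES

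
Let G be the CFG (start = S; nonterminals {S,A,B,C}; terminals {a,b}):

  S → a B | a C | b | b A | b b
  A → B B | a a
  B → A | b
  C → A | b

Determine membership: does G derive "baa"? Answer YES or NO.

CNF form of G:
  S -> T0 B | T0 C | T1 A | T1 T1 | b
  A -> B B | T0 T0
  B -> B B | T0 T0 | b
  C -> B B | T0 T0 | b
  T0 -> a
  T1 -> b

CYK fill:
  [0..0]={B,C,S,T1}  "b"  orig:{B,C,S}
  [1..1]={T0}  "a"  orig:{}
  [2..2]={T0}  "a"  orig:{}
  [0..1]=∅  "ba"
  [1..2]={A,B,C}  "aa"
  [0..2]={A,B,C,S}  "baa"

S ∈ T[0,2] ⇒ YES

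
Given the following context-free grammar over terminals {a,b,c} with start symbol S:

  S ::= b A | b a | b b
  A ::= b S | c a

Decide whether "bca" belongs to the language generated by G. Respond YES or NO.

Convert to CNF:
  S -> T0 A | T0 T0 | T0 T2
  A -> T0 S | T1 T2
  T0 -> b
  T1 -> c
  T2 -> a

CYK fill:
  T[0,0] 'b' = {T0}  orig:{}
  T[1,1] 'c' = {T1}  orig:{}
  T[2,2] 'a' = {T2}  orig:{}
  T[0,1] 'bc' = ∅
  T[1,2] 'ca' = {A}
  T[0,2] 'bca' = {S}

S ∈ T[0,2] ⇒ YES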